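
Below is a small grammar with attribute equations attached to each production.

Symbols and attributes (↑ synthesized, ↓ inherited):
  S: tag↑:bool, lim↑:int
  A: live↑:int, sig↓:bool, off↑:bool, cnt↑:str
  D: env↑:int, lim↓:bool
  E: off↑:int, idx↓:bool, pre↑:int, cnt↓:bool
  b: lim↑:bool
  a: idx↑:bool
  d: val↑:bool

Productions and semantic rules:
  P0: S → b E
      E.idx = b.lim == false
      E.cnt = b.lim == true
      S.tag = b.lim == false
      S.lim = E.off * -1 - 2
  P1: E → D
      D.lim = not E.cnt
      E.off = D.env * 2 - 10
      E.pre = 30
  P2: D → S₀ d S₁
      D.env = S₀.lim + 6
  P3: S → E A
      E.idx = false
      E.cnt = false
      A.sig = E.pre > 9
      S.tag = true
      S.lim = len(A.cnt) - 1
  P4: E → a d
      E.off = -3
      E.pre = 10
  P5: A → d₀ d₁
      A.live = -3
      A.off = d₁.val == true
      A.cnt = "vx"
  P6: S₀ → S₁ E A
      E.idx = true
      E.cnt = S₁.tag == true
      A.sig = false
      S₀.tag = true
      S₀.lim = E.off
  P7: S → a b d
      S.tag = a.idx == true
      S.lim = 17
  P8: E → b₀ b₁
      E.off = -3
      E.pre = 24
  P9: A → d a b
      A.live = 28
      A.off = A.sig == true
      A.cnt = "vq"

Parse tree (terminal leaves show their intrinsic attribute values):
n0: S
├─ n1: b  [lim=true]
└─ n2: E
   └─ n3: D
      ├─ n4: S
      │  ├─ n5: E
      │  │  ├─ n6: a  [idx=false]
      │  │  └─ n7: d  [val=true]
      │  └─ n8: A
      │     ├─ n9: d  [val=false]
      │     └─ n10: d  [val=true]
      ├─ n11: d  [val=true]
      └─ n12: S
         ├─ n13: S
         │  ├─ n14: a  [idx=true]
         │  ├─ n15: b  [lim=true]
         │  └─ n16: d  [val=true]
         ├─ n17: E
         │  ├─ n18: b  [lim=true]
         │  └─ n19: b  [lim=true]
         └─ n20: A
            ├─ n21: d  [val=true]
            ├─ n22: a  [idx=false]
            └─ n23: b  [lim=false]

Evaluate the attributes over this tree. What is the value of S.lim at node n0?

-6

1. n1.lim = true  [terminal]
2. n2.idx = false  [b.lim == false]
3. n2.cnt = true  [b.lim == true]
4. n3.lim = false  [not E.cnt]
5. n5.idx = false  [false]
6. n5.cnt = false  [false]
7. n6.idx = false  [terminal]
8. n7.val = true  [terminal]
9. n5.off = -3  [-3]
10. n5.pre = 10  [10]
11. n8.sig = true  [E.pre > 9]
12. n9.val = false  [terminal]
13. n10.val = true  [terminal]
14. n8.live = -3  [-3]
15. n8.off = true  [d₁.val == true]
16. n8.cnt = "vx"  ["vx"]
17. n4.tag = true  [true]
18. n4.lim = 1  [len(A.cnt) - 1]
19. n11.val = true  [terminal]
20. n14.idx = true  [terminal]
21. n15.lim = true  [terminal]
22. n16.val = true  [terminal]
23. n13.tag = true  [a.idx == true]
24. n13.lim = 17  [17]
25. n17.idx = true  [true]
26. n17.cnt = true  [S₁.tag == true]
27. n18.lim = true  [terminal]
28. n19.lim = true  [terminal]
29. n17.off = -3  [-3]
30. n17.pre = 24  [24]
31. n20.sig = false  [false]
32. n21.val = true  [terminal]
33. n22.idx = false  [terminal]
34. n23.lim = false  [terminal]
35. n20.live = 28  [28]
36. n20.off = false  [A.sig == true]
37. n20.cnt = "vq"  ["vq"]
38. n12.tag = true  [true]
39. n12.lim = -3  [E.off]
40. n3.env = 7  [S₀.lim + 6]
41. n2.off = 4  [D.env * 2 - 10]
42. n2.pre = 30  [30]
43. n0.tag = false  [b.lim == false]
44. n0.lim = -6  [E.off * -1 - 2]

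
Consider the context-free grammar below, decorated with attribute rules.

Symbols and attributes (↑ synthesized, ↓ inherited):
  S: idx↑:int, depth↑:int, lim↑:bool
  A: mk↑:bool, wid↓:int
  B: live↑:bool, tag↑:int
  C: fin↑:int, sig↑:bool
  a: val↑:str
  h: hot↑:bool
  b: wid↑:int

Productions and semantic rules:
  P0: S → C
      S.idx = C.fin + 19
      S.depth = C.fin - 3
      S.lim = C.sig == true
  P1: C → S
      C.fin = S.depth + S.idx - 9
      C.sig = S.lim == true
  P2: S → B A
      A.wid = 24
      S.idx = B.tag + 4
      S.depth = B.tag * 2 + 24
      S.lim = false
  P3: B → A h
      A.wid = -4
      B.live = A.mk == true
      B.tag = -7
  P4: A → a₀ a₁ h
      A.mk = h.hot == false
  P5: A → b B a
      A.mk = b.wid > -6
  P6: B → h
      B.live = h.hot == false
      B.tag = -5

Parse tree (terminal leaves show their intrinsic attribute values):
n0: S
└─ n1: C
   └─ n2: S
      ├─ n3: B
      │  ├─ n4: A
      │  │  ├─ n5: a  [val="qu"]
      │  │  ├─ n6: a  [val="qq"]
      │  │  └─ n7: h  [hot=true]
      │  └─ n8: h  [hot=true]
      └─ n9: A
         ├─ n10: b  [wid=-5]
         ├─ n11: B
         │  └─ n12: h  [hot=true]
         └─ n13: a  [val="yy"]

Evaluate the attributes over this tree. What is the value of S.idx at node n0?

17

1. n4.wid = -4  [-4]
2. n5.val = "qu"  [terminal]
3. n6.val = "qq"  [terminal]
4. n7.hot = true  [terminal]
5. n4.mk = false  [h.hot == false]
6. n8.hot = true  [terminal]
7. n3.live = false  [A.mk == true]
8. n3.tag = -7  [-7]
9. n9.wid = 24  [24]
10. n10.wid = -5  [terminal]
11. n12.hot = true  [terminal]
12. n11.live = false  [h.hot == false]
13. n11.tag = -5  [-5]
14. n13.val = "yy"  [terminal]
15. n9.mk = true  [b.wid > -6]
16. n2.idx = -3  [B.tag + 4]
17. n2.depth = 10  [B.tag * 2 + 24]
18. n2.lim = false  [false]
19. n1.fin = -2  [S.depth + S.idx - 9]
20. n1.sig = false  [S.lim == true]
21. n0.idx = 17  [C.fin + 19]
22. n0.depth = -5  [C.fin - 3]
23. n0.lim = false  [C.sig == true]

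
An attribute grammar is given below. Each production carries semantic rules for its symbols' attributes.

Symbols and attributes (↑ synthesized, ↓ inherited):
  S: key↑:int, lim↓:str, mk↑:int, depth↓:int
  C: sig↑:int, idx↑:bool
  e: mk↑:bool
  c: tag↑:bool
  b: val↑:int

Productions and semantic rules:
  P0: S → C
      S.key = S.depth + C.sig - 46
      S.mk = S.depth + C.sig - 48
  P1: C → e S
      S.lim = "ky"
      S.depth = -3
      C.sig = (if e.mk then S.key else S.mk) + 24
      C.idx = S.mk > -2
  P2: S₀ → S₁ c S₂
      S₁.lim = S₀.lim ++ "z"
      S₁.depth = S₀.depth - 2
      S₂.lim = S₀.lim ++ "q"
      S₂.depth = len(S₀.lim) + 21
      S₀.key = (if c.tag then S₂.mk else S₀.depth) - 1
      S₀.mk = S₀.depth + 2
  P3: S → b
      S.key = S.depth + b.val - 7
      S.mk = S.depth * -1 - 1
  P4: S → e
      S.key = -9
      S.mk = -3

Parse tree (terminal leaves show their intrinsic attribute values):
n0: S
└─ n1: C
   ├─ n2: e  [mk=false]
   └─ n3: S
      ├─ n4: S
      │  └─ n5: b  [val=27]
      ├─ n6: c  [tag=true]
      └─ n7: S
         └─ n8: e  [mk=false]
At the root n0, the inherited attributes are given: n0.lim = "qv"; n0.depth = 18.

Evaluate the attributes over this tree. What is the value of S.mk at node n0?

-7

1. n0.lim = "qv"  [given at root]
2. n0.depth = 18  [given at root]
3. n2.mk = false  [terminal]
4. n3.lim = "ky"  ["ky"]
5. n3.depth = -3  [-3]
6. n4.lim = "kyz"  [S₀.lim ++ "z"]
7. n4.depth = -5  [S₀.depth - 2]
8. n5.val = 27  [terminal]
9. n4.key = 15  [S.depth + b.val - 7]
10. n4.mk = 4  [S.depth * -1 - 1]
11. n6.tag = true  [terminal]
12. n7.lim = "kyq"  [S₀.lim ++ "q"]
13. n7.depth = 23  [len(S₀.lim) + 21]
14. n8.mk = false  [terminal]
15. n7.key = -9  [-9]
16. n7.mk = -3  [-3]
17. n3.key = -4  [(if c.tag then S₂.mk else S₀.depth) - 1]
18. n3.mk = -1  [S₀.depth + 2]
19. n1.sig = 23  [(if e.mk then S.key else S.mk) + 24]
20. n1.idx = true  [S.mk > -2]
21. n0.key = -5  [S.depth + C.sig - 46]
22. n0.mk = -7  [S.depth + C.sig - 48]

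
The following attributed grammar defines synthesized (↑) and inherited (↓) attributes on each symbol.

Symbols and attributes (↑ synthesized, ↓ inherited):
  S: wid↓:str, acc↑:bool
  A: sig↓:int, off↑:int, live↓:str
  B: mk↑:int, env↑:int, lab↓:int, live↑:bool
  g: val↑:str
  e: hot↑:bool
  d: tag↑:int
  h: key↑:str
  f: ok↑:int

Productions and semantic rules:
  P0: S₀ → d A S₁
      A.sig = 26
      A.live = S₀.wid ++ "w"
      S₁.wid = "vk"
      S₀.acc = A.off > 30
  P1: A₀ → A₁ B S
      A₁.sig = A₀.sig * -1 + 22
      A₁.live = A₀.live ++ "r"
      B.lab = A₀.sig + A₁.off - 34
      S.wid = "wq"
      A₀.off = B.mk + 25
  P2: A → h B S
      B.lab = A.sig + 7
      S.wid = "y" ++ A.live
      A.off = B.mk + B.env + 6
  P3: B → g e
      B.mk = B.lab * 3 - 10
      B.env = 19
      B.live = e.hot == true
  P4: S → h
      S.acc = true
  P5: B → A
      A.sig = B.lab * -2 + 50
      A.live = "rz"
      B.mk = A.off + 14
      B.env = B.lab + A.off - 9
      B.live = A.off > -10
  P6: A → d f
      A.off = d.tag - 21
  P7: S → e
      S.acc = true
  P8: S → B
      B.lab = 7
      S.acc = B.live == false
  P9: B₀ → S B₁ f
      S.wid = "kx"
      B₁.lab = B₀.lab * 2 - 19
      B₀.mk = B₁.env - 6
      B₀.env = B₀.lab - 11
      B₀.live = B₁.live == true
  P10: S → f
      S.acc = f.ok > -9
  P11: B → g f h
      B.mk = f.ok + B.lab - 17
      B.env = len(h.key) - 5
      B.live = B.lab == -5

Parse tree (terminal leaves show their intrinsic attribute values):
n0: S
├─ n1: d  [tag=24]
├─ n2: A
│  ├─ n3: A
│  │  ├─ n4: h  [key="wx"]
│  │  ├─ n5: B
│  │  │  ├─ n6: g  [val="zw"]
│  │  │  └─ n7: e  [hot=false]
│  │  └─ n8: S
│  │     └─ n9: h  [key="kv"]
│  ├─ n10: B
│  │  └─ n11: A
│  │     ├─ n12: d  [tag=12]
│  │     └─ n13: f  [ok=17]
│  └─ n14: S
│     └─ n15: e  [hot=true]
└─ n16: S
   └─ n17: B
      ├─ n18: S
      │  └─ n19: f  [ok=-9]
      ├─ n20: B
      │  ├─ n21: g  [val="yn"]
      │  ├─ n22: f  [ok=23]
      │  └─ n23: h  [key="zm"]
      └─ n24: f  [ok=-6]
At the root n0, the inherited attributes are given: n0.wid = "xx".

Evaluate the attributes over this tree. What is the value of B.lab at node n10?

16

1. n0.wid = "xx"  [given at root]
2. n1.tag = 24  [terminal]
3. n2.sig = 26  [26]
4. n2.live = "xxw"  [S₀.wid ++ "w"]
5. n3.sig = -4  [A₀.sig * -1 + 22]
6. n3.live = "xxwr"  [A₀.live ++ "r"]
7. n4.key = "wx"  [terminal]
8. n5.lab = 3  [A.sig + 7]
9. n6.val = "zw"  [terminal]
10. n7.hot = false  [terminal]
11. n5.mk = -1  [B.lab * 3 - 10]
12. n5.env = 19  [19]
13. n5.live = false  [e.hot == true]
14. n8.wid = "yxxwr"  ["y" ++ A.live]
15. n9.key = "kv"  [terminal]
16. n8.acc = true  [true]
17. n3.off = 24  [B.mk + B.env + 6]
18. n10.lab = 16  [A₀.sig + A₁.off - 34]
19. n11.sig = 18  [B.lab * -2 + 50]
20. n11.live = "rz"  ["rz"]
21. n12.tag = 12  [terminal]
22. n13.ok = 17  [terminal]
23. n11.off = -9  [d.tag - 21]
24. n10.mk = 5  [A.off + 14]
25. n10.env = -2  [B.lab + A.off - 9]
26. n10.live = true  [A.off > -10]
27. n14.wid = "wq"  ["wq"]
28. n15.hot = true  [terminal]
29. n14.acc = true  [true]
30. n2.off = 30  [B.mk + 25]
31. n16.wid = "vk"  ["vk"]
32. n17.lab = 7  [7]
33. n18.wid = "kx"  ["kx"]
34. n19.ok = -9  [terminal]
35. n18.acc = false  [f.ok > -9]
36. n20.lab = -5  [B₀.lab * 2 - 19]
37. n21.val = "yn"  [terminal]
38. n22.ok = 23  [terminal]
39. n23.key = "zm"  [terminal]
40. n20.mk = 1  [f.ok + B.lab - 17]
41. n20.env = -3  [len(h.key) - 5]
42. n20.live = true  [B.lab == -5]
43. n24.ok = -6  [terminal]
44. n17.mk = -9  [B₁.env - 6]
45. n17.env = -4  [B₀.lab - 11]
46. n17.live = true  [B₁.live == true]
47. n16.acc = false  [B.live == false]
48. n0.acc = false  [A.off > 30]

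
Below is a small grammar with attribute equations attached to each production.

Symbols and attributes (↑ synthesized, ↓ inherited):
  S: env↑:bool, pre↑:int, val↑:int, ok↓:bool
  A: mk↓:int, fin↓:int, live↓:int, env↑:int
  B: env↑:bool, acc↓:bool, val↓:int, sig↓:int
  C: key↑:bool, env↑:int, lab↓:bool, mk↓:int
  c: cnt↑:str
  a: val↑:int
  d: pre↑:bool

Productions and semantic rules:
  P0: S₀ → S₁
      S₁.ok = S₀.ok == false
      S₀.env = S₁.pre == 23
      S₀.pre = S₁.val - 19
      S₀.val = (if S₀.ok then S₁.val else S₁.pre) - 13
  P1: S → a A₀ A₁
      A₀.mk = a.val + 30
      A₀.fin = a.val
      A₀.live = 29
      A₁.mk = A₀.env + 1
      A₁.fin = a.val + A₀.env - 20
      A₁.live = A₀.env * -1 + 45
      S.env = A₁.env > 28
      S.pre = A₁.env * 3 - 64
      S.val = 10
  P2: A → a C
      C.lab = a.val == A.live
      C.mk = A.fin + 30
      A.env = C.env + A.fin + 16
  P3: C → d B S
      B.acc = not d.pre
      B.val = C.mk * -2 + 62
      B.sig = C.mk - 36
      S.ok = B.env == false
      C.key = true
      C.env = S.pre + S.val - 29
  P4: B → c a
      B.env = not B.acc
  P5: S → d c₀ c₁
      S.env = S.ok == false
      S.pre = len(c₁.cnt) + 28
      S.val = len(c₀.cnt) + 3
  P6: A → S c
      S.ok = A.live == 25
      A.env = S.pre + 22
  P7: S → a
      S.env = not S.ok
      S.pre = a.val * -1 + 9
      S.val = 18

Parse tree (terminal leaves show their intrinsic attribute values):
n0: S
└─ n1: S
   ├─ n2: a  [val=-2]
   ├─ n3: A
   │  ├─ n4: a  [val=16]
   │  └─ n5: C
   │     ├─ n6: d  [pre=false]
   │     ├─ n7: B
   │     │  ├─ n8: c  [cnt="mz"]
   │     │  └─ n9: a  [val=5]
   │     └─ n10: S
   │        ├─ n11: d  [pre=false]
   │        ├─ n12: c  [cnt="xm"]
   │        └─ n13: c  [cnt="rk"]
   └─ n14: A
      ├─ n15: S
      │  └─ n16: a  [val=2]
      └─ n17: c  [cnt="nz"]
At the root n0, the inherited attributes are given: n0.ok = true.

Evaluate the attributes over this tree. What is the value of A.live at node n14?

25

1. n0.ok = true  [given at root]
2. n1.ok = false  [S₀.ok == false]
3. n2.val = -2  [terminal]
4. n3.mk = 28  [a.val + 30]
5. n3.fin = -2  [a.val]
6. n3.live = 29  [29]
7. n4.val = 16  [terminal]
8. n5.lab = false  [a.val == A.live]
9. n5.mk = 28  [A.fin + 30]
10. n6.pre = false  [terminal]
11. n7.acc = true  [not d.pre]
12. n7.val = 6  [C.mk * -2 + 62]
13. n7.sig = -8  [C.mk - 36]
14. n8.cnt = "mz"  [terminal]
15. n9.val = 5  [terminal]
16. n7.env = false  [not B.acc]
17. n10.ok = true  [B.env == false]
18. n11.pre = false  [terminal]
19. n12.cnt = "xm"  [terminal]
20. n13.cnt = "rk"  [terminal]
21. n10.env = false  [S.ok == false]
22. n10.pre = 30  [len(c₁.cnt) + 28]
23. n10.val = 5  [len(c₀.cnt) + 3]
24. n5.key = true  [true]
25. n5.env = 6  [S.pre + S.val - 29]
26. n3.env = 20  [C.env + A.fin + 16]
27. n14.mk = 21  [A₀.env + 1]
28. n14.fin = -2  [a.val + A₀.env - 20]
29. n14.live = 25  [A₀.env * -1 + 45]
30. n15.ok = true  [A.live == 25]
31. n16.val = 2  [terminal]
32. n15.env = false  [not S.ok]
33. n15.pre = 7  [a.val * -1 + 9]
34. n15.val = 18  [18]
35. n17.cnt = "nz"  [terminal]
36. n14.env = 29  [S.pre + 22]
37. n1.env = true  [A₁.env > 28]
38. n1.pre = 23  [A₁.env * 3 - 64]
39. n1.val = 10  [10]
40. n0.env = true  [S₁.pre == 23]
41. n0.pre = -9  [S₁.val - 19]
42. n0.val = -3  [(if S₀.ok then S₁.val else S₁.pre) - 13]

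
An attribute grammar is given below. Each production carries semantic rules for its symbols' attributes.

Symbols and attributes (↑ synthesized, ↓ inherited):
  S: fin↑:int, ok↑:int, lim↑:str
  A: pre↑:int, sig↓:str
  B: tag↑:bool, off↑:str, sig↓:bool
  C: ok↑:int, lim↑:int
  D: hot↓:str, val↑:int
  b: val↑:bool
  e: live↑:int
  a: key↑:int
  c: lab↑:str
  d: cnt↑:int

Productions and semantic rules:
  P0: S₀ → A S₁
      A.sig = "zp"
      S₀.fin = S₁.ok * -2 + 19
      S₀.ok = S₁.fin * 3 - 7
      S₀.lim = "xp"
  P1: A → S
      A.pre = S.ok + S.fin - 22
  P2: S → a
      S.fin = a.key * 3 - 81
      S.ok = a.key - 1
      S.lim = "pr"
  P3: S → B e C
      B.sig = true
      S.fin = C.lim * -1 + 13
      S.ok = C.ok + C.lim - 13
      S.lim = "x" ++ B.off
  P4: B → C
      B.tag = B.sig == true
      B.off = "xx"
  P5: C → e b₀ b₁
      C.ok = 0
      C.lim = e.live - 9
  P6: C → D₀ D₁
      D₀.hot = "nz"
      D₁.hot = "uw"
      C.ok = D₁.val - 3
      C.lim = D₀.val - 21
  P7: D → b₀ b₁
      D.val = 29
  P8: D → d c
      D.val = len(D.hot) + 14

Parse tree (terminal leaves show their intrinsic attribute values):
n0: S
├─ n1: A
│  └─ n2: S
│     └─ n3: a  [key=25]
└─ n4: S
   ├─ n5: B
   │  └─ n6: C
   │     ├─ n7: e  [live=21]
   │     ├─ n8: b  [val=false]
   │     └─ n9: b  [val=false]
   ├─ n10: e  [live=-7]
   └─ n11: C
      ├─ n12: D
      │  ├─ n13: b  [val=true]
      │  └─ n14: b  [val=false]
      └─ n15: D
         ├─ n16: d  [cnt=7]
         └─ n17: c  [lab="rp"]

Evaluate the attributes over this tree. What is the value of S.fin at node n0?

1. n1.sig = "zp"  ["zp"]
2. n3.key = 25  [terminal]
3. n2.fin = -6  [a.key * 3 - 81]
4. n2.ok = 24  [a.key - 1]
5. n2.lim = "pr"  ["pr"]
6. n1.pre = -4  [S.ok + S.fin - 22]
7. n5.sig = true  [true]
8. n7.live = 21  [terminal]
9. n8.val = false  [terminal]
10. n9.val = false  [terminal]
11. n6.ok = 0  [0]
12. n6.lim = 12  [e.live - 9]
13. n5.tag = true  [B.sig == true]
14. n5.off = "xx"  ["xx"]
15. n10.live = -7  [terminal]
16. n12.hot = "nz"  ["nz"]
17. n13.val = true  [terminal]
18. n14.val = false  [terminal]
19. n12.val = 29  [29]
20. n15.hot = "uw"  ["uw"]
21. n16.cnt = 7  [terminal]
22. n17.lab = "rp"  [terminal]
23. n15.val = 16  [len(D.hot) + 14]
24. n11.ok = 13  [D₁.val - 3]
25. n11.lim = 8  [D₀.val - 21]
26. n4.fin = 5  [C.lim * -1 + 13]
27. n4.ok = 8  [C.ok + C.lim - 13]
28. n4.lim = "xxx"  ["x" ++ B.off]
29. n0.fin = 3  [S₁.ok * -2 + 19]
30. n0.ok = 8  [S₁.fin * 3 - 7]
31. n0.lim = "xp"  ["xp"]

3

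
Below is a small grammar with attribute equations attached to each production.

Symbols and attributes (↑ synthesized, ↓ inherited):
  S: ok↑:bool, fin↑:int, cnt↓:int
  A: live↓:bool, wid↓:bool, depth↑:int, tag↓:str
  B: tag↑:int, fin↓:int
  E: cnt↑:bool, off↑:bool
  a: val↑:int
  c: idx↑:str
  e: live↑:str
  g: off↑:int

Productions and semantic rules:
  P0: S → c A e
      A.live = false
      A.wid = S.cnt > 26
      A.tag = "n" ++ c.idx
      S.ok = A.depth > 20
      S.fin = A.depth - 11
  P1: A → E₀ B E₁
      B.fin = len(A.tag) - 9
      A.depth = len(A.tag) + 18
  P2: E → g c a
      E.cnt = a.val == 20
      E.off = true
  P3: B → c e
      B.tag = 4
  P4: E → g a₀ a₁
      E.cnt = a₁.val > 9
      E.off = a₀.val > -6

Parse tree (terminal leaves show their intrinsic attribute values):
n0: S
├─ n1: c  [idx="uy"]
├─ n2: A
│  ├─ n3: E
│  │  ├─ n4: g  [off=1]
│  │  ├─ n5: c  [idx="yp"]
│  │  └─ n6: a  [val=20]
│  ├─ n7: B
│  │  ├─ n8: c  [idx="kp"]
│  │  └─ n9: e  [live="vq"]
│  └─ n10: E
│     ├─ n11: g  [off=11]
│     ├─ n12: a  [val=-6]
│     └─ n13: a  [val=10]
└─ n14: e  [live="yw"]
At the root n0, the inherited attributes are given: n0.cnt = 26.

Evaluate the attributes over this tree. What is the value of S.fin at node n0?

10

1. n0.cnt = 26  [given at root]
2. n1.idx = "uy"  [terminal]
3. n2.live = false  [false]
4. n2.wid = false  [S.cnt > 26]
5. n2.tag = "nuy"  ["n" ++ c.idx]
6. n4.off = 1  [terminal]
7. n5.idx = "yp"  [terminal]
8. n6.val = 20  [terminal]
9. n3.cnt = true  [a.val == 20]
10. n3.off = true  [true]
11. n7.fin = -6  [len(A.tag) - 9]
12. n8.idx = "kp"  [terminal]
13. n9.live = "vq"  [terminal]
14. n7.tag = 4  [4]
15. n11.off = 11  [terminal]
16. n12.val = -6  [terminal]
17. n13.val = 10  [terminal]
18. n10.cnt = true  [a₁.val > 9]
19. n10.off = false  [a₀.val > -6]
20. n2.depth = 21  [len(A.tag) + 18]
21. n14.live = "yw"  [terminal]
22. n0.ok = true  [A.depth > 20]
23. n0.fin = 10  [A.depth - 11]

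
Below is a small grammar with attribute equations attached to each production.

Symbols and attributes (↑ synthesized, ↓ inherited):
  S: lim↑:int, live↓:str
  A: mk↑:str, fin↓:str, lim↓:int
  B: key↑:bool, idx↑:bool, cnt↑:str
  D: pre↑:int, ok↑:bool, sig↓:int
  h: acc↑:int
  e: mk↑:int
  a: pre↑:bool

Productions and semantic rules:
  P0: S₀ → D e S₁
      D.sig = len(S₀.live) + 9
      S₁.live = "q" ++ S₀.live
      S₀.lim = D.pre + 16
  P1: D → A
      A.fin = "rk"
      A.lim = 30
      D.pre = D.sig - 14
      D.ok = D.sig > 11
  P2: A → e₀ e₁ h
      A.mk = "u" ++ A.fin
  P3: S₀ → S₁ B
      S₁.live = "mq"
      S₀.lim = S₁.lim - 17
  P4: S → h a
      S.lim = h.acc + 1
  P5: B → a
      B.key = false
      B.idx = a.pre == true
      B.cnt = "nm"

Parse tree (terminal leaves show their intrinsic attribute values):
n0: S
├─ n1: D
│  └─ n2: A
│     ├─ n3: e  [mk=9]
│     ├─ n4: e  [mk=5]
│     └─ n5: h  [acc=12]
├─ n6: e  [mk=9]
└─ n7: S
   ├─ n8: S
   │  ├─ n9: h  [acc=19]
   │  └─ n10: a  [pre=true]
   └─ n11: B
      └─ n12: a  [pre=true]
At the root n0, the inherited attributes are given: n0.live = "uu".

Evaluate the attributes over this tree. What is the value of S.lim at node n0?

1. n0.live = "uu"  [given at root]
2. n1.sig = 11  [len(S₀.live) + 9]
3. n2.fin = "rk"  ["rk"]
4. n2.lim = 30  [30]
5. n3.mk = 9  [terminal]
6. n4.mk = 5  [terminal]
7. n5.acc = 12  [terminal]
8. n2.mk = "urk"  ["u" ++ A.fin]
9. n1.pre = -3  [D.sig - 14]
10. n1.ok = false  [D.sig > 11]
11. n6.mk = 9  [terminal]
12. n7.live = "quu"  ["q" ++ S₀.live]
13. n8.live = "mq"  ["mq"]
14. n9.acc = 19  [terminal]
15. n10.pre = true  [terminal]
16. n8.lim = 20  [h.acc + 1]
17. n12.pre = true  [terminal]
18. n11.key = false  [false]
19. n11.idx = true  [a.pre == true]
20. n11.cnt = "nm"  ["nm"]
21. n7.lim = 3  [S₁.lim - 17]
22. n0.lim = 13  [D.pre + 16]

13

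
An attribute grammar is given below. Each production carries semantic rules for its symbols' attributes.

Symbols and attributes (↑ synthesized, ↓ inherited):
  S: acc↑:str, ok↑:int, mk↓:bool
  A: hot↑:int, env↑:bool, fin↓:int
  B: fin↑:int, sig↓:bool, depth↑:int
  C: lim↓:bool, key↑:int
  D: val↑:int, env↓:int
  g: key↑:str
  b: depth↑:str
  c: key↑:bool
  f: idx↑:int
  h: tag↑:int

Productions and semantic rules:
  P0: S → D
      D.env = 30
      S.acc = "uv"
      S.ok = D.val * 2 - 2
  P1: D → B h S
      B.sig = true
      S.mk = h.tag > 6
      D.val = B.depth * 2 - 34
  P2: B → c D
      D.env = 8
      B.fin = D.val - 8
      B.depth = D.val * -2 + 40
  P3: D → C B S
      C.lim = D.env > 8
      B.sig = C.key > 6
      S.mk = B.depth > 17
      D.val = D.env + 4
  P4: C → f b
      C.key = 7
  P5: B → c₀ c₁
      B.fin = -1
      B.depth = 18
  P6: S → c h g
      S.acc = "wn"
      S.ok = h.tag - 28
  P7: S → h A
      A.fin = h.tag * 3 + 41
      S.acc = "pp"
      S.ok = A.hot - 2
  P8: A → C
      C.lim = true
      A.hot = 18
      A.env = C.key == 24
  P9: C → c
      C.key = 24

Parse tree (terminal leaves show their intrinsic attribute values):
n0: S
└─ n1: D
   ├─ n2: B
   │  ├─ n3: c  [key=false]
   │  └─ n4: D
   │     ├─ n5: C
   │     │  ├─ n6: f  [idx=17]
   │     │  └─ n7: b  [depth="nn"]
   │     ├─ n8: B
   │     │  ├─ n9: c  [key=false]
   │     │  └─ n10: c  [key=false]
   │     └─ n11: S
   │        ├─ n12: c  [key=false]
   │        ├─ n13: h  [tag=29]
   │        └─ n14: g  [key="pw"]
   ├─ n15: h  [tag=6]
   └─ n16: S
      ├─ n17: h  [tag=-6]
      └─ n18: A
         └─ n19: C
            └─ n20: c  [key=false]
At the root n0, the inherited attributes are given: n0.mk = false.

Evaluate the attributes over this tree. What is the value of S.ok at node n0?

1. n0.mk = false  [given at root]
2. n1.env = 30  [30]
3. n2.sig = true  [true]
4. n3.key = false  [terminal]
5. n4.env = 8  [8]
6. n5.lim = false  [D.env > 8]
7. n6.idx = 17  [terminal]
8. n7.depth = "nn"  [terminal]
9. n5.key = 7  [7]
10. n8.sig = true  [C.key > 6]
11. n9.key = false  [terminal]
12. n10.key = false  [terminal]
13. n8.fin = -1  [-1]
14. n8.depth = 18  [18]
15. n11.mk = true  [B.depth > 17]
16. n12.key = false  [terminal]
17. n13.tag = 29  [terminal]
18. n14.key = "pw"  [terminal]
19. n11.acc = "wn"  ["wn"]
20. n11.ok = 1  [h.tag - 28]
21. n4.val = 12  [D.env + 4]
22. n2.fin = 4  [D.val - 8]
23. n2.depth = 16  [D.val * -2 + 40]
24. n15.tag = 6  [terminal]
25. n16.mk = false  [h.tag > 6]
26. n17.tag = -6  [terminal]
27. n18.fin = 23  [h.tag * 3 + 41]
28. n19.lim = true  [true]
29. n20.key = false  [terminal]
30. n19.key = 24  [24]
31. n18.hot = 18  [18]
32. n18.env = true  [C.key == 24]
33. n16.acc = "pp"  ["pp"]
34. n16.ok = 16  [A.hot - 2]
35. n1.val = -2  [B.depth * 2 - 34]
36. n0.acc = "uv"  ["uv"]
37. n0.ok = -6  [D.val * 2 - 2]

-6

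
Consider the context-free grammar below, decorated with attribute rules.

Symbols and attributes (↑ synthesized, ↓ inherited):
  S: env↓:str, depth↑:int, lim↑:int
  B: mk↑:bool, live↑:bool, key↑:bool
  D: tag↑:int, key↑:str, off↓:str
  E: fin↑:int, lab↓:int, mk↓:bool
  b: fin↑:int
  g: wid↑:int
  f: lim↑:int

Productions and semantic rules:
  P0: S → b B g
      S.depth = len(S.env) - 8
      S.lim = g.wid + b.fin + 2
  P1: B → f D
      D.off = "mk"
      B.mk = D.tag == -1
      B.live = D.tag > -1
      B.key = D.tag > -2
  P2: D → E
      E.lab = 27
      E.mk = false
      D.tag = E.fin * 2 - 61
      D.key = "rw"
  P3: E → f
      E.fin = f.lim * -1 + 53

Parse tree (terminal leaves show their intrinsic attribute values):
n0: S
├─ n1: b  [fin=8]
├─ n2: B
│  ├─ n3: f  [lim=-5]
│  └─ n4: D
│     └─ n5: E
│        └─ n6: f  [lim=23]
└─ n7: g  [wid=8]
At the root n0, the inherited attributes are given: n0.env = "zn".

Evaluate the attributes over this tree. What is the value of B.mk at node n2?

1. n0.env = "zn"  [given at root]
2. n1.fin = 8  [terminal]
3. n3.lim = -5  [terminal]
4. n4.off = "mk"  ["mk"]
5. n5.lab = 27  [27]
6. n5.mk = false  [false]
7. n6.lim = 23  [terminal]
8. n5.fin = 30  [f.lim * -1 + 53]
9. n4.tag = -1  [E.fin * 2 - 61]
10. n4.key = "rw"  ["rw"]
11. n2.mk = true  [D.tag == -1]
12. n2.live = false  [D.tag > -1]
13. n2.key = true  [D.tag > -2]
14. n7.wid = 8  [terminal]
15. n0.depth = -6  [len(S.env) - 8]
16. n0.lim = 18  [g.wid + b.fin + 2]

true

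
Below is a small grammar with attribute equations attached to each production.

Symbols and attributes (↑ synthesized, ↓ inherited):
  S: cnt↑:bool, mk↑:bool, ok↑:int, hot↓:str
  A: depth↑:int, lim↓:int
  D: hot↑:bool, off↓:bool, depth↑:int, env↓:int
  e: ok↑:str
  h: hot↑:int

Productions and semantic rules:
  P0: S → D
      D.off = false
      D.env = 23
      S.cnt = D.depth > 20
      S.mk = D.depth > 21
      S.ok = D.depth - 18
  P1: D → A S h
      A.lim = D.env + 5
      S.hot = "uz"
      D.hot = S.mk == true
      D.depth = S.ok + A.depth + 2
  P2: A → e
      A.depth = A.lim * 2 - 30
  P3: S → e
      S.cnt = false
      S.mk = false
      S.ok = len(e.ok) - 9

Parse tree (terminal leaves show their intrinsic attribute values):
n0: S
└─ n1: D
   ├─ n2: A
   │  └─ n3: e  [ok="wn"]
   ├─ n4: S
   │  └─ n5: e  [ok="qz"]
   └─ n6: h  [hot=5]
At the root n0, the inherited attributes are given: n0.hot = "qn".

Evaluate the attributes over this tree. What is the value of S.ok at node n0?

1. n0.hot = "qn"  [given at root]
2. n1.off = false  [false]
3. n1.env = 23  [23]
4. n2.lim = 28  [D.env + 5]
5. n3.ok = "wn"  [terminal]
6. n2.depth = 26  [A.lim * 2 - 30]
7. n4.hot = "uz"  ["uz"]
8. n5.ok = "qz"  [terminal]
9. n4.cnt = false  [false]
10. n4.mk = false  [false]
11. n4.ok = -7  [len(e.ok) - 9]
12. n6.hot = 5  [terminal]
13. n1.hot = false  [S.mk == true]
14. n1.depth = 21  [S.ok + A.depth + 2]
15. n0.cnt = true  [D.depth > 20]
16. n0.mk = false  [D.depth > 21]
17. n0.ok = 3  [D.depth - 18]

3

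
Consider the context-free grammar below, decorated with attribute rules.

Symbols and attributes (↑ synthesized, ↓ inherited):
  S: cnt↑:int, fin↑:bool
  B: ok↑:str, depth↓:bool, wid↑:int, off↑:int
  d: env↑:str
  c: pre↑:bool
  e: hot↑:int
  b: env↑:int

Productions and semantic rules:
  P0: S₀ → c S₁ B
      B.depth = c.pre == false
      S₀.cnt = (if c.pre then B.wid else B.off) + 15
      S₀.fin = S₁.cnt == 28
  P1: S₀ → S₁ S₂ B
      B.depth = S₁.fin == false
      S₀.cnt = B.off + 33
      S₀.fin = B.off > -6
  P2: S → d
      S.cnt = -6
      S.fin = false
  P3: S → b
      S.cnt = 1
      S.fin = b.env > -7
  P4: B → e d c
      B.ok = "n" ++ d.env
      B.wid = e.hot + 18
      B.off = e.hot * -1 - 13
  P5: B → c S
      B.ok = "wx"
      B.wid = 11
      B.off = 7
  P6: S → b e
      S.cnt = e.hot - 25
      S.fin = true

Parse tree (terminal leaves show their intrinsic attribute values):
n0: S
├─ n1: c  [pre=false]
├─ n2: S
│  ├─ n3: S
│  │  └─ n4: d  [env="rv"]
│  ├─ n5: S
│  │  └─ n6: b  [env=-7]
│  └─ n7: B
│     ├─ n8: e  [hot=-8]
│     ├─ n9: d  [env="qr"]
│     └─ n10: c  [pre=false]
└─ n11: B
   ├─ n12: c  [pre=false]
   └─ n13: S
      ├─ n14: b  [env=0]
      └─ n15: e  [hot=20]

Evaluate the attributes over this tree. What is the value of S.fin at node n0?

true

1. n1.pre = false  [terminal]
2. n4.env = "rv"  [terminal]
3. n3.cnt = -6  [-6]
4. n3.fin = false  [false]
5. n6.env = -7  [terminal]
6. n5.cnt = 1  [1]
7. n5.fin = false  [b.env > -7]
8. n7.depth = true  [S₁.fin == false]
9. n8.hot = -8  [terminal]
10. n9.env = "qr"  [terminal]
11. n10.pre = false  [terminal]
12. n7.ok = "nqr"  ["n" ++ d.env]
13. n7.wid = 10  [e.hot + 18]
14. n7.off = -5  [e.hot * -1 - 13]
15. n2.cnt = 28  [B.off + 33]
16. n2.fin = true  [B.off > -6]
17. n11.depth = true  [c.pre == false]
18. n12.pre = false  [terminal]
19. n14.env = 0  [terminal]
20. n15.hot = 20  [terminal]
21. n13.cnt = -5  [e.hot - 25]
22. n13.fin = true  [true]
23. n11.ok = "wx"  ["wx"]
24. n11.wid = 11  [11]
25. n11.off = 7  [7]
26. n0.cnt = 22  [(if c.pre then B.wid else B.off) + 15]
27. n0.fin = true  [S₁.cnt == 28]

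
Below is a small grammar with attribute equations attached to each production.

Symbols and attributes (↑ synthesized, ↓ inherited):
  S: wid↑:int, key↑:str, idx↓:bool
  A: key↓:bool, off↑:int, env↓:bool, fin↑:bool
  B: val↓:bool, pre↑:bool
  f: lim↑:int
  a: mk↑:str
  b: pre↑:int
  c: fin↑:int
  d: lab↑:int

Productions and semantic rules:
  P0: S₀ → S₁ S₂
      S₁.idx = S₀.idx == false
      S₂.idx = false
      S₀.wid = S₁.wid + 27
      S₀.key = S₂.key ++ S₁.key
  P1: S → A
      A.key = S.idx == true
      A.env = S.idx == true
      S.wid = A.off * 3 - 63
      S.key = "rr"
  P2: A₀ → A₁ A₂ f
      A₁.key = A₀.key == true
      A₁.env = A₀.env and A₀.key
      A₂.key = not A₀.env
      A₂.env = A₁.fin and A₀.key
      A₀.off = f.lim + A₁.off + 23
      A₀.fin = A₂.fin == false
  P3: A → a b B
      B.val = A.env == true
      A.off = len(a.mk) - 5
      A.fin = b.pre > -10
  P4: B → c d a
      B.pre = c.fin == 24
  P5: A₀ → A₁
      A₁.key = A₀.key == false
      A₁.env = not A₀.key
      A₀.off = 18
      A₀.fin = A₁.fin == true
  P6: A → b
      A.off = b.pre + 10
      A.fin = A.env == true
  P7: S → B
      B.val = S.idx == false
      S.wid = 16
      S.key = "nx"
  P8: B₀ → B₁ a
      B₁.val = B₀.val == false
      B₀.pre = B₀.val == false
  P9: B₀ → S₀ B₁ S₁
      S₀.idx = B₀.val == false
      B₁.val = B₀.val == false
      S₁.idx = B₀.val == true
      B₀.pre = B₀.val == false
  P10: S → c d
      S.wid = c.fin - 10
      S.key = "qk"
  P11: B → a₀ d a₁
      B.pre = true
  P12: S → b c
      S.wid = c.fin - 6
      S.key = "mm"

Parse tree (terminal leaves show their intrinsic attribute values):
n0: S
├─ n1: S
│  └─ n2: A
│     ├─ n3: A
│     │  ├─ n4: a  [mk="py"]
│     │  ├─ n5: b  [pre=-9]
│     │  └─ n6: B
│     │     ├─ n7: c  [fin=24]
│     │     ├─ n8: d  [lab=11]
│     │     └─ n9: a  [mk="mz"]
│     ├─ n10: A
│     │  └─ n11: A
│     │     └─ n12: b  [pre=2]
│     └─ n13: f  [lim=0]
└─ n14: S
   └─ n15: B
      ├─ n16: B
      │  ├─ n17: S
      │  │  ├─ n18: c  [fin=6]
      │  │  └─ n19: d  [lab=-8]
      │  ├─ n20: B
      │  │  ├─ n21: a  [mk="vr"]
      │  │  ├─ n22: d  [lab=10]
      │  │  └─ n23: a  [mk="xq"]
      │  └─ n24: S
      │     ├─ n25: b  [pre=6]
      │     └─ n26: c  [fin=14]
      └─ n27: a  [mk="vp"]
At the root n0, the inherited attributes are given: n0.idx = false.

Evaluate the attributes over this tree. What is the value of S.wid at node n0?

1. n0.idx = false  [given at root]
2. n1.idx = true  [S₀.idx == false]
3. n2.key = true  [S.idx == true]
4. n2.env = true  [S.idx == true]
5. n3.key = true  [A₀.key == true]
6. n3.env = true  [A₀.env and A₀.key]
7. n4.mk = "py"  [terminal]
8. n5.pre = -9  [terminal]
9. n6.val = true  [A.env == true]
10. n7.fin = 24  [terminal]
11. n8.lab = 11  [terminal]
12. n9.mk = "mz"  [terminal]
13. n6.pre = true  [c.fin == 24]
14. n3.off = -3  [len(a.mk) - 5]
15. n3.fin = true  [b.pre > -10]
16. n10.key = false  [not A₀.env]
17. n10.env = true  [A₁.fin and A₀.key]
18. n11.key = true  [A₀.key == false]
19. n11.env = true  [not A₀.key]
20. n12.pre = 2  [terminal]
21. n11.off = 12  [b.pre + 10]
22. n11.fin = true  [A.env == true]
23. n10.off = 18  [18]
24. n10.fin = true  [A₁.fin == true]
25. n13.lim = 0  [terminal]
26. n2.off = 20  [f.lim + A₁.off + 23]
27. n2.fin = false  [A₂.fin == false]
28. n1.wid = -3  [A.off * 3 - 63]
29. n1.key = "rr"  ["rr"]
30. n14.idx = false  [false]
31. n15.val = true  [S.idx == false]
32. n16.val = false  [B₀.val == false]
33. n17.idx = true  [B₀.val == false]
34. n18.fin = 6  [terminal]
35. n19.lab = -8  [terminal]
36. n17.wid = -4  [c.fin - 10]
37. n17.key = "qk"  ["qk"]
38. n20.val = true  [B₀.val == false]
39. n21.mk = "vr"  [terminal]
40. n22.lab = 10  [terminal]
41. n23.mk = "xq"  [terminal]
42. n20.pre = true  [true]
43. n24.idx = false  [B₀.val == true]
44. n25.pre = 6  [terminal]
45. n26.fin = 14  [terminal]
46. n24.wid = 8  [c.fin - 6]
47. n24.key = "mm"  ["mm"]
48. n16.pre = true  [B₀.val == false]
49. n27.mk = "vp"  [terminal]
50. n15.pre = false  [B₀.val == false]
51. n14.wid = 16  [16]
52. n14.key = "nx"  ["nx"]
53. n0.wid = 24  [S₁.wid + 27]
54. n0.key = "nxrr"  [S₂.key ++ S₁.key]

24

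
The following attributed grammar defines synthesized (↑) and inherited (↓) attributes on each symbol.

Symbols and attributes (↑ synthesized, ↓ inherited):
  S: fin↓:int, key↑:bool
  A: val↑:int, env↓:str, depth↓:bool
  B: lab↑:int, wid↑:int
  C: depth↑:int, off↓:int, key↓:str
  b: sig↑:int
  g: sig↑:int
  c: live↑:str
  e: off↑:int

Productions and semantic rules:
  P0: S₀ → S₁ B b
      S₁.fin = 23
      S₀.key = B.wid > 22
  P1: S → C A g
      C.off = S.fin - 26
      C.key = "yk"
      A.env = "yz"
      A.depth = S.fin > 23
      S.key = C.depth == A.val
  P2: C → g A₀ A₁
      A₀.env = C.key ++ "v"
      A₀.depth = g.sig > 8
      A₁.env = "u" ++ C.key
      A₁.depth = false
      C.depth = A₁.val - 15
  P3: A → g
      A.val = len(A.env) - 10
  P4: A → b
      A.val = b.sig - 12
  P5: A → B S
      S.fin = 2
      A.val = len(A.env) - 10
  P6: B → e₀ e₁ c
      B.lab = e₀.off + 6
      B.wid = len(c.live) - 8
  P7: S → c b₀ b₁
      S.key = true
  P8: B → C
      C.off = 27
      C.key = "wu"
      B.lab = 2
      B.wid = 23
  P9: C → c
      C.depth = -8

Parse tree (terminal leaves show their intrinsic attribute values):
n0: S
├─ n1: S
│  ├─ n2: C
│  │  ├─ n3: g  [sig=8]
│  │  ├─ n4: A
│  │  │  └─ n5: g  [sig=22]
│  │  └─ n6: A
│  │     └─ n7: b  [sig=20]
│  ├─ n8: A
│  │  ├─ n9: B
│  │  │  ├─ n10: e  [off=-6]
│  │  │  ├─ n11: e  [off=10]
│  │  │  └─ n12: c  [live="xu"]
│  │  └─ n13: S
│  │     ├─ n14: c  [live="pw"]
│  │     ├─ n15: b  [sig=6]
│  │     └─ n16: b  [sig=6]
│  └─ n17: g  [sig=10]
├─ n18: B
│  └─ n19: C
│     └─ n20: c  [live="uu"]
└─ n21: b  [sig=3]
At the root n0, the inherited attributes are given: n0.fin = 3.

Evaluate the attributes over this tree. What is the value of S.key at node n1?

1. n0.fin = 3  [given at root]
2. n1.fin = 23  [23]
3. n2.off = -3  [S.fin - 26]
4. n2.key = "yk"  ["yk"]
5. n3.sig = 8  [terminal]
6. n4.env = "ykv"  [C.key ++ "v"]
7. n4.depth = false  [g.sig > 8]
8. n5.sig = 22  [terminal]
9. n4.val = -7  [len(A.env) - 10]
10. n6.env = "uyk"  ["u" ++ C.key]
11. n6.depth = false  [false]
12. n7.sig = 20  [terminal]
13. n6.val = 8  [b.sig - 12]
14. n2.depth = -7  [A₁.val - 15]
15. n8.env = "yz"  ["yz"]
16. n8.depth = false  [S.fin > 23]
17. n10.off = -6  [terminal]
18. n11.off = 10  [terminal]
19. n12.live = "xu"  [terminal]
20. n9.lab = 0  [e₀.off + 6]
21. n9.wid = -6  [len(c.live) - 8]
22. n13.fin = 2  [2]
23. n14.live = "pw"  [terminal]
24. n15.sig = 6  [terminal]
25. n16.sig = 6  [terminal]
26. n13.key = true  [true]
27. n8.val = -8  [len(A.env) - 10]
28. n17.sig = 10  [terminal]
29. n1.key = false  [C.depth == A.val]
30. n19.off = 27  [27]
31. n19.key = "wu"  ["wu"]
32. n20.live = "uu"  [terminal]
33. n19.depth = -8  [-8]
34. n18.lab = 2  [2]
35. n18.wid = 23  [23]
36. n21.sig = 3  [terminal]
37. n0.key = true  [B.wid > 22]

false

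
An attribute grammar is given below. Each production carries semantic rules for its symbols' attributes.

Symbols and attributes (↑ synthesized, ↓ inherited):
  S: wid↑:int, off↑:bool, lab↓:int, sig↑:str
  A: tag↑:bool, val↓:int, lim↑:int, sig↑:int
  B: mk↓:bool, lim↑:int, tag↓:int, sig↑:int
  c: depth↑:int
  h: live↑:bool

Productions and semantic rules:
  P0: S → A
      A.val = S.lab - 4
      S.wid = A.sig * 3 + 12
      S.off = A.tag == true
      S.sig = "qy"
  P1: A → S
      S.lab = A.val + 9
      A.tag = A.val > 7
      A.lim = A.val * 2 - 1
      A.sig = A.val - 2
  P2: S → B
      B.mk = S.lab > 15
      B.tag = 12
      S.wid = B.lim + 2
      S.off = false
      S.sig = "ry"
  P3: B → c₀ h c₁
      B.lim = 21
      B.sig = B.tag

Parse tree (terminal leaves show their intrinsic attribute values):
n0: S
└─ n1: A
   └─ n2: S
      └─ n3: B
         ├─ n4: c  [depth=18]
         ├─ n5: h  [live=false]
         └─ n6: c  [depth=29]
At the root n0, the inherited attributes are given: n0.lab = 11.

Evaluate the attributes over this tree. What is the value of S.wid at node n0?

27

1. n0.lab = 11  [given at root]
2. n1.val = 7  [S.lab - 4]
3. n2.lab = 16  [A.val + 9]
4. n3.mk = true  [S.lab > 15]
5. n3.tag = 12  [12]
6. n4.depth = 18  [terminal]
7. n5.live = false  [terminal]
8. n6.depth = 29  [terminal]
9. n3.lim = 21  [21]
10. n3.sig = 12  [B.tag]
11. n2.wid = 23  [B.lim + 2]
12. n2.off = false  [false]
13. n2.sig = "ry"  ["ry"]
14. n1.tag = false  [A.val > 7]
15. n1.lim = 13  [A.val * 2 - 1]
16. n1.sig = 5  [A.val - 2]
17. n0.wid = 27  [A.sig * 3 + 12]
18. n0.off = false  [A.tag == true]
19. n0.sig = "qy"  ["qy"]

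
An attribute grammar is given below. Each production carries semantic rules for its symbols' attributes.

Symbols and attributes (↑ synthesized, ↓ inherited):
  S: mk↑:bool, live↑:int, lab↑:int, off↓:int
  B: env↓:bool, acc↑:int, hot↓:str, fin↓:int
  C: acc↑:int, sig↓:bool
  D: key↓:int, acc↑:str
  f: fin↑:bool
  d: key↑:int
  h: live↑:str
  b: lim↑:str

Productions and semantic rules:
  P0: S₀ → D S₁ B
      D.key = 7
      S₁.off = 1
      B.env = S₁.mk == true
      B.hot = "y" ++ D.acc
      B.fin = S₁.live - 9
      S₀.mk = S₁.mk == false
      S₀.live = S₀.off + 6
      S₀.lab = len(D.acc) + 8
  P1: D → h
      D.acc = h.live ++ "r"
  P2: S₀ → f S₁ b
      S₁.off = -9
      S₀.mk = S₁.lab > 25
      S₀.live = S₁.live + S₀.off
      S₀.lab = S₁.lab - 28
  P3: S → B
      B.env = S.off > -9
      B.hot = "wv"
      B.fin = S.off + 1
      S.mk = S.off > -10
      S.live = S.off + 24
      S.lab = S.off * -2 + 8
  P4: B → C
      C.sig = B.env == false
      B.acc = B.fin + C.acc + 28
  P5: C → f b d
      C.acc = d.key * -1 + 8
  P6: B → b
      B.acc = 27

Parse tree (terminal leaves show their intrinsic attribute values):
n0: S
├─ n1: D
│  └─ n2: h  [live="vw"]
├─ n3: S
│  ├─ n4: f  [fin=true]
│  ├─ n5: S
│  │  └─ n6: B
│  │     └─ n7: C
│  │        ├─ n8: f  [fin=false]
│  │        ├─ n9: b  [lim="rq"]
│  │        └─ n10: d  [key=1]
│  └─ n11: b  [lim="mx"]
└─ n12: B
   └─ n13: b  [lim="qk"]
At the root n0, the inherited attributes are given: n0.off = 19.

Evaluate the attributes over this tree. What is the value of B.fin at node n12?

7

1. n0.off = 19  [given at root]
2. n1.key = 7  [7]
3. n2.live = "vw"  [terminal]
4. n1.acc = "vwr"  [h.live ++ "r"]
5. n3.off = 1  [1]
6. n4.fin = true  [terminal]
7. n5.off = -9  [-9]
8. n6.env = false  [S.off > -9]
9. n6.hot = "wv"  ["wv"]
10. n6.fin = -8  [S.off + 1]
11. n7.sig = true  [B.env == false]
12. n8.fin = false  [terminal]
13. n9.lim = "rq"  [terminal]
14. n10.key = 1  [terminal]
15. n7.acc = 7  [d.key * -1 + 8]
16. n6.acc = 27  [B.fin + C.acc + 28]
17. n5.mk = true  [S.off > -10]
18. n5.live = 15  [S.off + 24]
19. n5.lab = 26  [S.off * -2 + 8]
20. n11.lim = "mx"  [terminal]
21. n3.mk = true  [S₁.lab > 25]
22. n3.live = 16  [S₁.live + S₀.off]
23. n3.lab = -2  [S₁.lab - 28]
24. n12.env = true  [S₁.mk == true]
25. n12.hot = "yvwr"  ["y" ++ D.acc]
26. n12.fin = 7  [S₁.live - 9]
27. n13.lim = "qk"  [terminal]
28. n12.acc = 27  [27]
29. n0.mk = false  [S₁.mk == false]
30. n0.live = 25  [S₀.off + 6]
31. n0.lab = 11  [len(D.acc) + 8]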